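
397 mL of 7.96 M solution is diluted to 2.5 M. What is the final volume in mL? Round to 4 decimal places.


Dilution: M1*V1 = M2*V2, solve for V2.
V2 = M1*V1 / M2
V2 = 7.96 * 397 / 2.5
V2 = 3160.12 / 2.5
V2 = 1264.048 mL, rounded to 4 dp:

1264.0480 mL


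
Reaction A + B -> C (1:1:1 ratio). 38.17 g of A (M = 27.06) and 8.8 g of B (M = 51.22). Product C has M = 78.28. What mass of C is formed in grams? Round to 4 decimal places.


Find moles of each reactant; the smaller value is the limiting reagent in a 1:1:1 reaction, so moles_C equals moles of the limiter.
n_A = mass_A / M_A = 38.17 / 27.06 = 1.410569 mol
n_B = mass_B / M_B = 8.8 / 51.22 = 0.171808 mol
Limiting reagent: B (smaller), n_limiting = 0.171808 mol
mass_C = n_limiting * M_C = 0.171808 * 78.28
mass_C = 13.44913024 g, rounded to 4 dp:

13.4491 g


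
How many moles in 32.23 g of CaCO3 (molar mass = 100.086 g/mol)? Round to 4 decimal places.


n = mass / M
n = 32.23 / 100.086
n = 0.32202306 mol, rounded to 4 dp:

0.3220 mol


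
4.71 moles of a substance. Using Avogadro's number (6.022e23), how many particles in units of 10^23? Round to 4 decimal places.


N = n * NA, then divide by 1e23 for the requested units.
N / 1e23 = n * 6.022
N / 1e23 = 4.71 * 6.022
N / 1e23 = 28.36362, rounded to 4 dp:

28.3636


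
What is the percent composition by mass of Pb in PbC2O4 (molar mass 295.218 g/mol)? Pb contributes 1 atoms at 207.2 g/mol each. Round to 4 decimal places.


pct = 100 * (n_elem * M_elem) / M_total
mass_contribution = 1 * 207.2 = 207.2 g/mol
pct = 100 * 207.2 / 295.218
pct = 70.1854223 %, rounded to 4 dp:

70.1854 %


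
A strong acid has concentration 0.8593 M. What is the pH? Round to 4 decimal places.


A strong acid dissociates completely, so [H+] equals the given concentration.
pH = -log10([H+]) = -log10(0.8593)
pH = 0.06585519, rounded to 4 dp:

0.0659


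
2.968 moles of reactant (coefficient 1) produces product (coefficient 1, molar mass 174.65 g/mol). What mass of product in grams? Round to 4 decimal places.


Use the coefficient ratio to convert reactant moles to product moles, then multiply by the product's molar mass.
moles_P = moles_R * (coeff_P / coeff_R) = 2.968 * (1/1) = 2.968
mass_P = moles_P * M_P = 2.968 * 174.65
mass_P = 518.3612 g, rounded to 4 dp:

518.3612 g


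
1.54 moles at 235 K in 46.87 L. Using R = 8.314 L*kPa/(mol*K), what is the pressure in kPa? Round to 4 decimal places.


PV = nRT, solve for P = nRT / V.
nRT = 1.54 * 8.314 * 235 = 3008.8366
P = 3008.8366 / 46.87
P = 64.19536164 kPa, rounded to 4 dp:

64.1954 kPa


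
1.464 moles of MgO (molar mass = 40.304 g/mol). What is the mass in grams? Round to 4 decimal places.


mass = n * M
mass = 1.464 * 40.304
mass = 59.005056 g, rounded to 4 dp:

59.0051 g


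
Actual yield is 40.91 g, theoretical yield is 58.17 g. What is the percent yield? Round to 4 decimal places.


% yield = 100 * actual / theoretical
% yield = 100 * 40.91 / 58.17
% yield = 70.32834795 %, rounded to 4 dp:

70.3283 %


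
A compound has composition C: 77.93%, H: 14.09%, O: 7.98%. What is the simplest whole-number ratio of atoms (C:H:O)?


Assume 100 g of compound, divide each mass% by atomic mass to get moles, then normalize by the smallest to get a raw atom ratio.
Moles per 100 g: C: 77.93/12.011 = 6.4882, H: 14.09/1.008 = 13.9782, O: 7.98/15.999 = 0.4988
Raw ratio (divide by min = 0.4988): C: 13.008, H: 28.025, O: 1.0
Multiply by 1 to clear fractions: C: 13.008 ~= 13, H: 28.025 ~= 28, O: 1.0 ~= 1
Reduce by GCD to get the simplest whole-number ratio:

13:28:1


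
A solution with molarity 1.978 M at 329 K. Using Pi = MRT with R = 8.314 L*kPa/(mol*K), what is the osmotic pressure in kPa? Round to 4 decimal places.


Osmotic pressure (van't Hoff): Pi = M*R*T.
RT = 8.314 * 329 = 2735.306
Pi = 1.978 * 2735.306
Pi = 5410.435268 kPa, rounded to 4 dp:

5410.4353 kPa


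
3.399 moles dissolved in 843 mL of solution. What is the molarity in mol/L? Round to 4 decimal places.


Convert volume to liters: V_L = V_mL / 1000.
V_L = 843 / 1000 = 0.843 L
M = n / V_L = 3.399 / 0.843
M = 4.03202847 mol/L, rounded to 4 dp:

4.0320 mol/L


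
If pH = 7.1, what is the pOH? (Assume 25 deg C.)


At 25 deg C, pH + pOH = 14.
pOH = 14 - pH = 14 - 7.1
pOH = 6.9:

6.90


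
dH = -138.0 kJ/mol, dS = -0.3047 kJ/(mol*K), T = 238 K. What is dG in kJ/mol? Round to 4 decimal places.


Gibbs: dG = dH - T*dS (consistent units, dS already in kJ/(mol*K)).
T*dS = 238 * -0.3047 = -72.5186
dG = -138.0 - (-72.5186)
dG = -65.4814 kJ/mol, rounded to 4 dp:

-65.4814 kJ/mol


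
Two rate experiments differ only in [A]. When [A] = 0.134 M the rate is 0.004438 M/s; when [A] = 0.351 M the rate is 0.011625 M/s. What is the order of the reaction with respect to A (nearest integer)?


Rate is proportional to [A]^n, so rate2/rate1 = ([A]2/[A]1)^n. Take logs to solve for n.
rate2/rate1 = 0.011625 / 0.004438 = 2.6194
[A]2/[A]1 = 0.351 / 0.134 = 2.6194
n = ln(2.6194) / ln(2.6194) = 1.0
Nearest integer order:

1


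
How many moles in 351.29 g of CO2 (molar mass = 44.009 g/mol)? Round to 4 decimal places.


n = mass / M
n = 351.29 / 44.009
n = 7.98223091 mol, rounded to 4 dp:

7.9822 mol


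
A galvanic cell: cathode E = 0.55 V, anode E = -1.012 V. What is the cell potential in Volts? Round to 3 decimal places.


Standard cell potential: E_cell = E_cathode - E_anode.
E_cell = 0.55 - (-1.012)
E_cell = 1.562 V, rounded to 3 dp:

1.562 V


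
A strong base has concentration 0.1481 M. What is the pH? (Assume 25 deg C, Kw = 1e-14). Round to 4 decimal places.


A strong base dissociates completely, so [OH-] equals the given concentration.
pOH = -log10([OH-]) = -log10(0.1481) = 0.829445
pH = 14 - pOH = 14 - 0.829445
pH = 13.170555, rounded to 4 dp:

13.1706


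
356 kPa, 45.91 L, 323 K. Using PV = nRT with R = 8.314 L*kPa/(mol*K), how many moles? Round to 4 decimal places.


PV = nRT, solve for n = PV / (RT).
PV = 356 * 45.91 = 16343.96
RT = 8.314 * 323 = 2685.422
n = 16343.96 / 2685.422
n = 6.08617938 mol, rounded to 4 dp:

6.0862 mol


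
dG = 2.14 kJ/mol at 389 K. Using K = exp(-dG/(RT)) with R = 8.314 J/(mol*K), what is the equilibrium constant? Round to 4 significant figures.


dG is in kJ/mol; multiply by 1000 to match R in J/(mol*K).
RT = 8.314 * 389 = 3234.146 J/mol
exponent = -dG*1000 / (RT) = -(2.14*1000) / 3234.146 = -0.66168936
K = exp(-0.66168936)
K = 0.51597892, rounded to 4 significant figures:

0.5160


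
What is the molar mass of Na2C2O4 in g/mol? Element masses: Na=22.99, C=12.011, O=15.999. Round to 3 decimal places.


M = sum(count * atomic_mass) over atoms.
M = 2*22.99 + 2*12.011 + 4*15.999
M = 45.98 + 24.022 + 63.996
M = 133.998 g/mol, rounded to 3 dp:

133.998 g/mol


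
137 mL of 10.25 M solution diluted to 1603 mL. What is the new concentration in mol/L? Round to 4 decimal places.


Dilution: M1*V1 = M2*V2, solve for M2.
M2 = M1*V1 / V2
M2 = 10.25 * 137 / 1603
M2 = 1404.25 / 1603
M2 = 0.87601372 mol/L, rounded to 4 dp:

0.8760 mol/L


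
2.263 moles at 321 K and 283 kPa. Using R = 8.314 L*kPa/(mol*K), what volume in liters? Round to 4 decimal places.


PV = nRT, solve for V = nRT / P.
nRT = 2.263 * 8.314 * 321 = 6039.4808
V = 6039.4808 / 283
V = 21.34092155 L, rounded to 4 dp:

21.3409 L


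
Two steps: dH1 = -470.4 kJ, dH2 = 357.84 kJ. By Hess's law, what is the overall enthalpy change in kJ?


Hess's law: enthalpy is a state function, so add the step enthalpies.
dH_total = dH1 + dH2 = -470.4 + (357.84)
dH_total = -112.56 kJ:

-112.56 kJ


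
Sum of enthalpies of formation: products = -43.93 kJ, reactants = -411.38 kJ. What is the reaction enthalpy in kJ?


dH_rxn = sum(dH_f products) - sum(dH_f reactants)
dH_rxn = -43.93 - (-411.38)
dH_rxn = 367.45 kJ:

367.45 kJ


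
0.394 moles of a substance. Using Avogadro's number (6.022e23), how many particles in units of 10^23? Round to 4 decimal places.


N = n * NA, then divide by 1e23 for the requested units.
N / 1e23 = n * 6.022
N / 1e23 = 0.394 * 6.022
N / 1e23 = 2.372668, rounded to 4 dp:

2.3727


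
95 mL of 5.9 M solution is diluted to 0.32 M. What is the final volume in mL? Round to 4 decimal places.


Dilution: M1*V1 = M2*V2, solve for V2.
V2 = M1*V1 / M2
V2 = 5.9 * 95 / 0.32
V2 = 560.5 / 0.32
V2 = 1751.5625 mL, rounded to 4 dp:

1751.5625 mL


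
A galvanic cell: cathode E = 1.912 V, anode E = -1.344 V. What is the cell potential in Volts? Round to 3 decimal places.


Standard cell potential: E_cell = E_cathode - E_anode.
E_cell = 1.912 - (-1.344)
E_cell = 3.256 V, rounded to 3 dp:

3.256 V


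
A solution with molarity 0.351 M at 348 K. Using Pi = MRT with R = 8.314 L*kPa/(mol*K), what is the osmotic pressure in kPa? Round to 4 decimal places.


Osmotic pressure (van't Hoff): Pi = M*R*T.
RT = 8.314 * 348 = 2893.272
Pi = 0.351 * 2893.272
Pi = 1015.538472 kPa, rounded to 4 dp:

1015.5385 kPa


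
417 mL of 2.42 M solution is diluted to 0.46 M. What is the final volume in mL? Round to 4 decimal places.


Dilution: M1*V1 = M2*V2, solve for V2.
V2 = M1*V1 / M2
V2 = 2.42 * 417 / 0.46
V2 = 1009.14 / 0.46
V2 = 2193.7826087 mL, rounded to 4 dp:

2193.7826 mL


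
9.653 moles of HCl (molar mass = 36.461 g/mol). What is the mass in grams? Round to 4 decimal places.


mass = n * M
mass = 9.653 * 36.461
mass = 351.958033 g, rounded to 4 dp:

351.9580 g


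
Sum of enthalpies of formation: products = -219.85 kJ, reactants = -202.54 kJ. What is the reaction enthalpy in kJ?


dH_rxn = sum(dH_f products) - sum(dH_f reactants)
dH_rxn = -219.85 - (-202.54)
dH_rxn = -17.31 kJ:

-17.31 kJ


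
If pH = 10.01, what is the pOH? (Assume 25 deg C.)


At 25 deg C, pH + pOH = 14.
pOH = 14 - pH = 14 - 10.01
pOH = 3.99:

3.99


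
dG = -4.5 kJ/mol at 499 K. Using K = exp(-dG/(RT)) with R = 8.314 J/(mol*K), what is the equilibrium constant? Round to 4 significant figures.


dG is in kJ/mol; multiply by 1000 to match R in J/(mol*K).
RT = 8.314 * 499 = 4148.686 J/mol
exponent = -dG*1000 / (RT) = -(-4.5*1000) / 4148.686 = 1.08468079
K = exp(1.08468079)
K = 2.9584953, rounded to 4 significant figures:

2.958


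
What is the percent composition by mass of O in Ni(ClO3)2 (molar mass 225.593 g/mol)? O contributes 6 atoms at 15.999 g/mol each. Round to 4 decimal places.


pct = 100 * (n_elem * M_elem) / M_total
mass_contribution = 6 * 15.999 = 95.994 g/mol
pct = 100 * 95.994 / 225.593
pct = 42.55185223 %, rounded to 4 dp:

42.5519 %


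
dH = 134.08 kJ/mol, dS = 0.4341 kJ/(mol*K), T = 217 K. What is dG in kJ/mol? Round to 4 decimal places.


Gibbs: dG = dH - T*dS (consistent units, dS already in kJ/(mol*K)).
T*dS = 217 * 0.4341 = 94.1997
dG = 134.08 - (94.1997)
dG = 39.8803 kJ/mol, rounded to 4 dp:

39.8803 kJ/mol


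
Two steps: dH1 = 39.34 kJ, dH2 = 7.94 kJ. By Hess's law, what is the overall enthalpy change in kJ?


Hess's law: enthalpy is a state function, so add the step enthalpies.
dH_total = dH1 + dH2 = 39.34 + (7.94)
dH_total = 47.28 kJ:

47.28 kJ


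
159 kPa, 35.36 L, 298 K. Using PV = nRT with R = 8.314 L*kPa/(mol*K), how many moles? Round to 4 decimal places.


PV = nRT, solve for n = PV / (RT).
PV = 159 * 35.36 = 5622.24
RT = 8.314 * 298 = 2477.572
n = 5622.24 / 2477.572
n = 2.26925393 mol, rounded to 4 dp:

2.2693 mol


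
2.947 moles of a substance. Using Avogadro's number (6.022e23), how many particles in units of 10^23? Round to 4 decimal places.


N = n * NA, then divide by 1e23 for the requested units.
N / 1e23 = n * 6.022
N / 1e23 = 2.947 * 6.022
N / 1e23 = 17.746834, rounded to 4 dp:

17.7468


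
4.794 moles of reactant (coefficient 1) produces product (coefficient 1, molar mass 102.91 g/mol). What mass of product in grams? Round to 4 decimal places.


Use the coefficient ratio to convert reactant moles to product moles, then multiply by the product's molar mass.
moles_P = moles_R * (coeff_P / coeff_R) = 4.794 * (1/1) = 4.794
mass_P = moles_P * M_P = 4.794 * 102.91
mass_P = 493.35054 g, rounded to 4 dp:

493.3505 g


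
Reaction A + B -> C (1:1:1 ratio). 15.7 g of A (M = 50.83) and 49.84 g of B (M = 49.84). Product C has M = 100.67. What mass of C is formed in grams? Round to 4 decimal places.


Find moles of each reactant; the smaller value is the limiting reagent in a 1:1:1 reaction, so moles_C equals moles of the limiter.
n_A = mass_A / M_A = 15.7 / 50.83 = 0.308873 mol
n_B = mass_B / M_B = 49.84 / 49.84 = 1.0 mol
Limiting reagent: A (smaller), n_limiting = 0.308873 mol
mass_C = n_limiting * M_C = 0.308873 * 100.67
mass_C = 31.09424491 g, rounded to 4 dp:

31.0942 g


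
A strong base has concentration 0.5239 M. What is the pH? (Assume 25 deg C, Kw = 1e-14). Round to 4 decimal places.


A strong base dissociates completely, so [OH-] equals the given concentration.
pOH = -log10([OH-]) = -log10(0.5239) = 0.280752
pH = 14 - pOH = 14 - 0.280752
pH = 13.719248, rounded to 4 dp:

13.7192


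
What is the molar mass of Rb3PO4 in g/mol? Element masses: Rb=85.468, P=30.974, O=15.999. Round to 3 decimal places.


M = sum(count * atomic_mass) over atoms.
M = 3*85.468 + 1*30.974 + 4*15.999
M = 256.404 + 30.974 + 63.996
M = 351.374 g/mol, rounded to 3 dp:

351.374 g/mol


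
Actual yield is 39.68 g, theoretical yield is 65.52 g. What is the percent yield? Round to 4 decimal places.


% yield = 100 * actual / theoretical
% yield = 100 * 39.68 / 65.52
% yield = 60.56166056 %, rounded to 4 dp:

60.5617 %


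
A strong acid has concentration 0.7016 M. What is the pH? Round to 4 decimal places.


A strong acid dissociates completely, so [H+] equals the given concentration.
pH = -log10([H+]) = -log10(0.7016)
pH = 0.15391042, rounded to 4 dp:

0.1539


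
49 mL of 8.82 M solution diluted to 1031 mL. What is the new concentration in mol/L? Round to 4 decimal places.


Dilution: M1*V1 = M2*V2, solve for M2.
M2 = M1*V1 / V2
M2 = 8.82 * 49 / 1031
M2 = 432.18 / 1031
M2 = 0.41918526 mol/L, rounded to 4 dp:

0.4192 mol/L


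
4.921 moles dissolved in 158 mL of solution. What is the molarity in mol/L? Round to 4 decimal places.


Convert volume to liters: V_L = V_mL / 1000.
V_L = 158 / 1000 = 0.158 L
M = n / V_L = 4.921 / 0.158
M = 31.14556962 mol/L, rounded to 4 dp:

31.1456 mol/L


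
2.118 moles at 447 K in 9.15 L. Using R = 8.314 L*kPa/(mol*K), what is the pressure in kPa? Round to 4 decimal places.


PV = nRT, solve for P = nRT / V.
nRT = 2.118 * 8.314 * 447 = 7871.2462
P = 7871.2462 / 9.15
P = 860.24548634 kPa, rounded to 4 dp:

860.2455 kPa


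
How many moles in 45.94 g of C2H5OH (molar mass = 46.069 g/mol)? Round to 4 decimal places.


n = mass / M
n = 45.94 / 46.069
n = 0.99719985 mol, rounded to 4 dp:

0.9972 mol


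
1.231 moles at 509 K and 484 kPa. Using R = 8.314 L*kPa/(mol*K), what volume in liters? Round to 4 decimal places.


PV = nRT, solve for V = nRT / P.
nRT = 1.231 * 8.314 * 509 = 5209.3778
V = 5209.3778 / 484
V = 10.76317727 L, rounded to 4 dp:

10.7632 L


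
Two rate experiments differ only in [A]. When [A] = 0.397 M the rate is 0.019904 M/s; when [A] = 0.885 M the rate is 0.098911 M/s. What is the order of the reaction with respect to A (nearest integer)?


Rate is proportional to [A]^n, so rate2/rate1 = ([A]2/[A]1)^n. Take logs to solve for n.
rate2/rate1 = 0.098911 / 0.019904 = 4.9694
[A]2/[A]1 = 0.885 / 0.397 = 2.2292
n = ln(4.9694) / ln(2.2292) = 2.0
Nearest integer order:

2


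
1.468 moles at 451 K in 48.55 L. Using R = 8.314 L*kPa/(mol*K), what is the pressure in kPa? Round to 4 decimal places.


PV = nRT, solve for P = nRT / V.
nRT = 1.468 * 8.314 * 451 = 5504.4334
P = 5504.4334 / 48.55
P = 113.37658908 kPa, rounded to 4 dp:

113.3766 kPa


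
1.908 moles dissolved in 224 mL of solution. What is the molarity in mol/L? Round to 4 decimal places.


Convert volume to liters: V_L = V_mL / 1000.
V_L = 224 / 1000 = 0.224 L
M = n / V_L = 1.908 / 0.224
M = 8.51785714 mol/L, rounded to 4 dp:

8.5179 mol/L


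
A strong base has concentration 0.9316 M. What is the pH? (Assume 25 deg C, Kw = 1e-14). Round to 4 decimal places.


A strong base dissociates completely, so [OH-] equals the given concentration.
pOH = -log10([OH-]) = -log10(0.9316) = 0.030771
pH = 14 - pOH = 14 - 0.030771
pH = 13.969229, rounded to 4 dp:

13.9692


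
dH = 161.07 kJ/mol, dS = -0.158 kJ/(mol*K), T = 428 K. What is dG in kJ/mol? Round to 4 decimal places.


Gibbs: dG = dH - T*dS (consistent units, dS already in kJ/(mol*K)).
T*dS = 428 * -0.158 = -67.624
dG = 161.07 - (-67.624)
dG = 228.694 kJ/mol, rounded to 4 dp:

228.6940 kJ/mol


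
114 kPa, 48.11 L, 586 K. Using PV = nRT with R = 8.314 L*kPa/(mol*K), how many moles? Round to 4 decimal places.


PV = nRT, solve for n = PV / (RT).
PV = 114 * 48.11 = 5484.54
RT = 8.314 * 586 = 4872.004
n = 5484.54 / 4872.004
n = 1.12572568 mol, rounded to 4 dp:

1.1257 mol


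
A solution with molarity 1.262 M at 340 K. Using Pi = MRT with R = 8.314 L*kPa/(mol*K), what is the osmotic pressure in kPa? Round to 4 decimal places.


Osmotic pressure (van't Hoff): Pi = M*R*T.
RT = 8.314 * 340 = 2826.76
Pi = 1.262 * 2826.76
Pi = 3567.37112 kPa, rounded to 4 dp:

3567.3711 kPa


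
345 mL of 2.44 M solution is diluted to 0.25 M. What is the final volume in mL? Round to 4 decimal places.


Dilution: M1*V1 = M2*V2, solve for V2.
V2 = M1*V1 / M2
V2 = 2.44 * 345 / 0.25
V2 = 841.8 / 0.25
V2 = 3367.2 mL, rounded to 4 dp:

3367.2000 mL


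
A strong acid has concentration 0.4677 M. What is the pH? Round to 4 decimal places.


A strong acid dissociates completely, so [H+] equals the given concentration.
pH = -log10([H+]) = -log10(0.4677)
pH = 0.33003263, rounded to 4 dp:

0.3300


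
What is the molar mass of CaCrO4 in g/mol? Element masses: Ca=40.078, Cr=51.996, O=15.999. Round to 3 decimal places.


M = sum(count * atomic_mass) over atoms.
M = 1*40.078 + 1*51.996 + 4*15.999
M = 40.078 + 51.996 + 63.996
M = 156.07 g/mol, rounded to 3 dp:

156.070 g/mol


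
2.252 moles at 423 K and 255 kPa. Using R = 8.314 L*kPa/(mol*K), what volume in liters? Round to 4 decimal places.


PV = nRT, solve for V = nRT / P.
nRT = 2.252 * 8.314 * 423 = 7919.8831
V = 7919.8831 / 255
V = 31.0583651 L, rounded to 4 dp:

31.0584 L


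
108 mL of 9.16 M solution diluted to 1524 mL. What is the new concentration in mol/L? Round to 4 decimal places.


Dilution: M1*V1 = M2*V2, solve for M2.
M2 = M1*V1 / V2
M2 = 9.16 * 108 / 1524
M2 = 989.28 / 1524
M2 = 0.64913386 mol/L, rounded to 4 dp:

0.6491 mol/L


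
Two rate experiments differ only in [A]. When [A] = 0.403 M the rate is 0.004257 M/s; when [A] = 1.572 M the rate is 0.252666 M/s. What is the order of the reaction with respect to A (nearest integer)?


Rate is proportional to [A]^n, so rate2/rate1 = ([A]2/[A]1)^n. Take logs to solve for n.
rate2/rate1 = 0.252666 / 0.004257 = 59.3531
[A]2/[A]1 = 1.572 / 0.403 = 3.9007
n = ln(59.3531) / ln(3.9007) = 3.0
Nearest integer order:

3


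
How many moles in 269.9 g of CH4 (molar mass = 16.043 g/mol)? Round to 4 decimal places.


n = mass / M
n = 269.9 / 16.043
n = 16.82353674 mol, rounded to 4 dp:

16.8235 mol


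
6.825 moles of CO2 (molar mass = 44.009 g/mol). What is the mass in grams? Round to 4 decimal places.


mass = n * M
mass = 6.825 * 44.009
mass = 300.361425 g, rounded to 4 dp:

300.3614 g


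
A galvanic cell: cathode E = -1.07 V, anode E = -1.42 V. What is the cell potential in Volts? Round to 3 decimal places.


Standard cell potential: E_cell = E_cathode - E_anode.
E_cell = -1.07 - (-1.42)
E_cell = 0.35 V, rounded to 3 dp:

0.350 V


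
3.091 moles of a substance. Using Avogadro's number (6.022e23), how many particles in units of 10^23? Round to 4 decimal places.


N = n * NA, then divide by 1e23 for the requested units.
N / 1e23 = n * 6.022
N / 1e23 = 3.091 * 6.022
N / 1e23 = 18.614002, rounded to 4 dp:

18.6140


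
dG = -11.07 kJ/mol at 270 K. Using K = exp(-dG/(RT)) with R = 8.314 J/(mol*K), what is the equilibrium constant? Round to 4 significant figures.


dG is in kJ/mol; multiply by 1000 to match R in J/(mol*K).
RT = 8.314 * 270 = 2244.78 J/mol
exponent = -dG*1000 / (RT) = -(-11.07*1000) / 2244.78 = 4.93144094
K = exp(4.93144094)
K = 138.57905, rounded to 4 significant figures:

138.6


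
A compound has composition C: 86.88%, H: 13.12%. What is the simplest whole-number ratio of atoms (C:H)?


Assume 100 g of compound, divide each mass% by atomic mass to get moles, then normalize by the smallest to get a raw atom ratio.
Moles per 100 g: C: 86.88/12.011 = 7.2334, H: 13.12/1.008 = 13.0159
Raw ratio (divide by min = 7.2334): C: 1.0, H: 1.799
Multiply by 5 to clear fractions: C: 5.0 ~= 5, H: 8.997 ~= 9
Reduce by GCD to get the simplest whole-number ratio:

5:9


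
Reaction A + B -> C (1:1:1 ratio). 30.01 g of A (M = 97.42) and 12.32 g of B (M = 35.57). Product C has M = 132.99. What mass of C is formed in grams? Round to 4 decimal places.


Find moles of each reactant; the smaller value is the limiting reagent in a 1:1:1 reaction, so moles_C equals moles of the limiter.
n_A = mass_A / M_A = 30.01 / 97.42 = 0.308048 mol
n_B = mass_B / M_B = 12.32 / 35.57 = 0.346359 mol
Limiting reagent: A (smaller), n_limiting = 0.308048 mol
mass_C = n_limiting * M_C = 0.308048 * 132.99
mass_C = 40.96730352 g, rounded to 4 dp:

40.9673 g


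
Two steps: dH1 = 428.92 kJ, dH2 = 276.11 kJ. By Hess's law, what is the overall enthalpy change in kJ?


Hess's law: enthalpy is a state function, so add the step enthalpies.
dH_total = dH1 + dH2 = 428.92 + (276.11)
dH_total = 705.03 kJ:

705.03 kJ


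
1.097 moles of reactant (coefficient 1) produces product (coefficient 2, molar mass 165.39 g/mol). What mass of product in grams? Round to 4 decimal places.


Use the coefficient ratio to convert reactant moles to product moles, then multiply by the product's molar mass.
moles_P = moles_R * (coeff_P / coeff_R) = 1.097 * (2/1) = 2.194
mass_P = moles_P * M_P = 2.194 * 165.39
mass_P = 362.86566 g, rounded to 4 dp:

362.8657 g


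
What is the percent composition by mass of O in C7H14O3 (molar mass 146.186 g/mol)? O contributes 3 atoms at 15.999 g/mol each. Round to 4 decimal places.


pct = 100 * (n_elem * M_elem) / M_total
mass_contribution = 3 * 15.999 = 47.997 g/mol
pct = 100 * 47.997 / 146.186
pct = 32.83282941 %, rounded to 4 dp:

32.8328 %


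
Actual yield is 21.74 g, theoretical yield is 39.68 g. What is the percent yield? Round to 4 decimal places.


% yield = 100 * actual / theoretical
% yield = 100 * 21.74 / 39.68
% yield = 54.78830645 %, rounded to 4 dp:

54.7883 %


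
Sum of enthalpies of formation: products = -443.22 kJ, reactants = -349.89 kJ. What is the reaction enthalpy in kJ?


dH_rxn = sum(dH_f products) - sum(dH_f reactants)
dH_rxn = -443.22 - (-349.89)
dH_rxn = -93.33 kJ:

-93.33 kJ


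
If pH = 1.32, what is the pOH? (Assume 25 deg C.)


At 25 deg C, pH + pOH = 14.
pOH = 14 - pH = 14 - 1.32
pOH = 12.68:

12.68


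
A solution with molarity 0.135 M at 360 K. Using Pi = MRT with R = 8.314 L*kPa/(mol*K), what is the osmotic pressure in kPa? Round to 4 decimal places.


Osmotic pressure (van't Hoff): Pi = M*R*T.
RT = 8.314 * 360 = 2993.04
Pi = 0.135 * 2993.04
Pi = 404.0604 kPa, rounded to 4 dp:

404.0604 kPa


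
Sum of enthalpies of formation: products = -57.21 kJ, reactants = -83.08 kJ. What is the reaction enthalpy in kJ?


dH_rxn = sum(dH_f products) - sum(dH_f reactants)
dH_rxn = -57.21 - (-83.08)
dH_rxn = 25.87 kJ:

25.87 kJ


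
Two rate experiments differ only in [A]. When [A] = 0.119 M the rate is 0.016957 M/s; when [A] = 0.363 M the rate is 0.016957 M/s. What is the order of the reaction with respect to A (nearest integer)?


Rate is proportional to [A]^n, so rate2/rate1 = ([A]2/[A]1)^n. Take logs to solve for n.
rate2/rate1 = 0.016957 / 0.016957 = 1.0
[A]2/[A]1 = 0.363 / 0.119 = 3.0504
n = ln(1.0) / ln(3.0504) = 0.0
Nearest integer order:

0


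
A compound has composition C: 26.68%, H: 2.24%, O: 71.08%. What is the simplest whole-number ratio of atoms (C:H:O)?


Assume 100 g of compound, divide each mass% by atomic mass to get moles, then normalize by the smallest to get a raw atom ratio.
Moles per 100 g: C: 26.68/12.011 = 2.2213, H: 2.24/1.008 = 2.2222, O: 71.08/15.999 = 4.4428
Raw ratio (divide by min = 2.2213): C: 1.0, H: 1.0, O: 2.0
Multiply by 1 to clear fractions: C: 1.0 ~= 1, H: 1.0 ~= 1, O: 2.0 ~= 2
Reduce by GCD to get the simplest whole-number ratio:

1:1:2


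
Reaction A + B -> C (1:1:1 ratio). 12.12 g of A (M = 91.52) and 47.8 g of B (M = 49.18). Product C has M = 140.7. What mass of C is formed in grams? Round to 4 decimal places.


Find moles of each reactant; the smaller value is the limiting reagent in a 1:1:1 reaction, so moles_C equals moles of the limiter.
n_A = mass_A / M_A = 12.12 / 91.52 = 0.13243 mol
n_B = mass_B / M_B = 47.8 / 49.18 = 0.97194 mol
Limiting reagent: A (smaller), n_limiting = 0.13243 mol
mass_C = n_limiting * M_C = 0.13243 * 140.7
mass_C = 18.632901 g, rounded to 4 dp:

18.6329 g


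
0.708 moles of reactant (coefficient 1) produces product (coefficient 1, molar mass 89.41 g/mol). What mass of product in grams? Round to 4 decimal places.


Use the coefficient ratio to convert reactant moles to product moles, then multiply by the product's molar mass.
moles_P = moles_R * (coeff_P / coeff_R) = 0.708 * (1/1) = 0.708
mass_P = moles_P * M_P = 0.708 * 89.41
mass_P = 63.30228 g, rounded to 4 dp:

63.3023 g


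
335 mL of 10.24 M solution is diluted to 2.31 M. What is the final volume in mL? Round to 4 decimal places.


Dilution: M1*V1 = M2*V2, solve for V2.
V2 = M1*V1 / M2
V2 = 10.24 * 335 / 2.31
V2 = 3430.4 / 2.31
V2 = 1485.02164502 mL, rounded to 4 dp:

1485.0216 mL


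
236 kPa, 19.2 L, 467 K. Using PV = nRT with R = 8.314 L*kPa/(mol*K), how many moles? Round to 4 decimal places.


PV = nRT, solve for n = PV / (RT).
PV = 236 * 19.2 = 4531.2
RT = 8.314 * 467 = 3882.638
n = 4531.2 / 3882.638
n = 1.16704158 mol, rounded to 4 dp:

1.1670 mol


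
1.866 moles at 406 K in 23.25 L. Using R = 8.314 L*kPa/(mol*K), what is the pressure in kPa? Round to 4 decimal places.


PV = nRT, solve for P = nRT / V.
nRT = 1.866 * 8.314 * 406 = 6298.6531
P = 6298.6531 / 23.25
P = 270.90981075 kPa, rounded to 4 dp:

270.9098 kPa


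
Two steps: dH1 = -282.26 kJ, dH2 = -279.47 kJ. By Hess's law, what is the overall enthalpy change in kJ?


Hess's law: enthalpy is a state function, so add the step enthalpies.
dH_total = dH1 + dH2 = -282.26 + (-279.47)
dH_total = -561.73 kJ:

-561.73 kJ


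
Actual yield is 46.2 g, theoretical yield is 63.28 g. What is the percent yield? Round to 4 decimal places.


% yield = 100 * actual / theoretical
% yield = 100 * 46.2 / 63.28
% yield = 73.00884956 %, rounded to 4 dp:

73.0088 %


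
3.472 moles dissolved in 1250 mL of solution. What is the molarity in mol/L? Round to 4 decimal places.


Convert volume to liters: V_L = V_mL / 1000.
V_L = 1250 / 1000 = 1.25 L
M = n / V_L = 3.472 / 1.25
M = 2.7776 mol/L, rounded to 4 dp:

2.7776 mol/L


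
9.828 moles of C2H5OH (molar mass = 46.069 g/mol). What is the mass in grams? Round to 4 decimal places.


mass = n * M
mass = 9.828 * 46.069
mass = 452.766132 g, rounded to 4 dp:

452.7661 g


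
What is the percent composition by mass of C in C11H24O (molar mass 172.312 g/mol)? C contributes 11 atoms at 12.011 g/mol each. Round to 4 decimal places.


pct = 100 * (n_elem * M_elem) / M_total
mass_contribution = 11 * 12.011 = 132.121 g/mol
pct = 100 * 132.121 / 172.312
pct = 76.67544919 %, rounded to 4 dp:

76.6754 %


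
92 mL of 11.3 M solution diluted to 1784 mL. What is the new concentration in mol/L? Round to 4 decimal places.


Dilution: M1*V1 = M2*V2, solve for M2.
M2 = M1*V1 / V2
M2 = 11.3 * 92 / 1784
M2 = 1039.6 / 1784
M2 = 0.58273543 mol/L, rounded to 4 dp:

0.5827 mol/L


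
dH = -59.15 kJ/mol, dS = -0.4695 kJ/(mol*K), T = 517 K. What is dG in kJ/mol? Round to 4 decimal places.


Gibbs: dG = dH - T*dS (consistent units, dS already in kJ/(mol*K)).
T*dS = 517 * -0.4695 = -242.7315
dG = -59.15 - (-242.7315)
dG = 183.5815 kJ/mol, rounded to 4 dp:

183.5815 kJ/mol


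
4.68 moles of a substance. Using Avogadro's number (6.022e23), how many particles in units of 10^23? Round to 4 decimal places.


N = n * NA, then divide by 1e23 for the requested units.
N / 1e23 = n * 6.022
N / 1e23 = 4.68 * 6.022
N / 1e23 = 28.18296, rounded to 4 dp:

28.1830


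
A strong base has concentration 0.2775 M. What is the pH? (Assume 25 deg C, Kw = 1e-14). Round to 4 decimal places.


A strong base dissociates completely, so [OH-] equals the given concentration.
pOH = -log10([OH-]) = -log10(0.2775) = 0.556737
pH = 14 - pOH = 14 - 0.556737
pH = 13.443263, rounded to 4 dp:

13.4433


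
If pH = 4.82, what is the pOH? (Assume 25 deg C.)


At 25 deg C, pH + pOH = 14.
pOH = 14 - pH = 14 - 4.82
pOH = 9.18:

9.18


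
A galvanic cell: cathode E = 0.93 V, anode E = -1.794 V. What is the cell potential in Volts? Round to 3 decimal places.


Standard cell potential: E_cell = E_cathode - E_anode.
E_cell = 0.93 - (-1.794)
E_cell = 2.724 V, rounded to 3 dp:

2.724 V


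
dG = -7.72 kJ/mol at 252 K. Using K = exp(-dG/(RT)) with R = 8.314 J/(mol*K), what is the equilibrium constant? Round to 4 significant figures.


dG is in kJ/mol; multiply by 1000 to match R in J/(mol*K).
RT = 8.314 * 252 = 2095.128 J/mol
exponent = -dG*1000 / (RT) = -(-7.72*1000) / 2095.128 = 3.68473907
K = exp(3.68473907)
K = 39.834727, rounded to 4 significant figures:

39.83


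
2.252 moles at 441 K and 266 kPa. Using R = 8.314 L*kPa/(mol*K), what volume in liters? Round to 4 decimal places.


PV = nRT, solve for V = nRT / P.
nRT = 2.252 * 8.314 * 441 = 8256.8994
V = 8256.8994 / 266
V = 31.04097519 L, rounded to 4 dp:

31.0410 L


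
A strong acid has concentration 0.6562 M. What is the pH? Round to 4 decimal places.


A strong acid dissociates completely, so [H+] equals the given concentration.
pH = -log10([H+]) = -log10(0.6562)
pH = 0.18296377, rounded to 4 dp:

0.1830


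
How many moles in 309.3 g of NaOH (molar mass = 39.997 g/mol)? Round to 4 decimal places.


n = mass / M
n = 309.3 / 39.997
n = 7.73307998 mol, rounded to 4 dp:

7.7331 mol


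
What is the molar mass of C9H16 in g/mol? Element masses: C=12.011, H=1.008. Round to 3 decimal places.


M = sum(count * atomic_mass) over atoms.
M = 9*12.011 + 16*1.008
M = 108.099 + 16.128
M = 124.227 g/mol, rounded to 3 dp:

124.227 g/mol


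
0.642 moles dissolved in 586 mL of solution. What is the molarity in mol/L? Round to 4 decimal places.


Convert volume to liters: V_L = V_mL / 1000.
V_L = 586 / 1000 = 0.586 L
M = n / V_L = 0.642 / 0.586
M = 1.09556314 mol/L, rounded to 4 dp:

1.0956 mol/L


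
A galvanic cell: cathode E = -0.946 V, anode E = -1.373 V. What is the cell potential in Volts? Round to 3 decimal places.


Standard cell potential: E_cell = E_cathode - E_anode.
E_cell = -0.946 - (-1.373)
E_cell = 0.427 V, rounded to 3 dp:

0.427 V


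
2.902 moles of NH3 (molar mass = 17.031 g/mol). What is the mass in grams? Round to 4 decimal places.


mass = n * M
mass = 2.902 * 17.031
mass = 49.423962 g, rounded to 4 dp:

49.4240 g


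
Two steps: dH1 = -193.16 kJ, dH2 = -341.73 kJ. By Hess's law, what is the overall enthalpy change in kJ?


Hess's law: enthalpy is a state function, so add the step enthalpies.
dH_total = dH1 + dH2 = -193.16 + (-341.73)
dH_total = -534.89 kJ:

-534.89 kJ


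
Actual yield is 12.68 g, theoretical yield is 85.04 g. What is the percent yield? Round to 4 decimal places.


% yield = 100 * actual / theoretical
% yield = 100 * 12.68 / 85.04
% yield = 14.91063029 %, rounded to 4 dp:

14.9106 %


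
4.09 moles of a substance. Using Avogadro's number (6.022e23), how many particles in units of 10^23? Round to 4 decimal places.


N = n * NA, then divide by 1e23 for the requested units.
N / 1e23 = n * 6.022
N / 1e23 = 4.09 * 6.022
N / 1e23 = 24.62998, rounded to 4 dp:

24.6300


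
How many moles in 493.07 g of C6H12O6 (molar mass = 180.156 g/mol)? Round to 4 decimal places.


n = mass / M
n = 493.07 / 180.156
n = 2.73690579 mol, rounded to 4 dp:

2.7369 mol


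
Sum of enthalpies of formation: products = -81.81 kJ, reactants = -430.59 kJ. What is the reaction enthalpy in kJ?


dH_rxn = sum(dH_f products) - sum(dH_f reactants)
dH_rxn = -81.81 - (-430.59)
dH_rxn = 348.78 kJ:

348.78 kJ


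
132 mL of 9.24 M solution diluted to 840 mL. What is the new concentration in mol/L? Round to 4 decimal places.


Dilution: M1*V1 = M2*V2, solve for M2.
M2 = M1*V1 / V2
M2 = 9.24 * 132 / 840
M2 = 1219.68 / 840
M2 = 1.452 mol/L, rounded to 4 dp:

1.4520 mol/L


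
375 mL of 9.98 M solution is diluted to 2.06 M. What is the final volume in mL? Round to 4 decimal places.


Dilution: M1*V1 = M2*V2, solve for V2.
V2 = M1*V1 / M2
V2 = 9.98 * 375 / 2.06
V2 = 3742.5 / 2.06
V2 = 1816.74757282 mL, rounded to 4 dp:

1816.7476 mL


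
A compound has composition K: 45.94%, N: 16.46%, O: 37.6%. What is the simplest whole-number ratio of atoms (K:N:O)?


Assume 100 g of compound, divide each mass% by atomic mass to get moles, then normalize by the smallest to get a raw atom ratio.
Moles per 100 g: K: 45.94/39.098 = 1.175, N: 16.46/14.007 = 1.1751, O: 37.6/15.999 = 2.3501
Raw ratio (divide by min = 1.175): K: 1.0, N: 1.0, O: 2.0
Multiply by 1 to clear fractions: K: 1.0 ~= 1, N: 1.0 ~= 1, O: 2.0 ~= 2
Reduce by GCD to get the simplest whole-number ratio:

1:1:2


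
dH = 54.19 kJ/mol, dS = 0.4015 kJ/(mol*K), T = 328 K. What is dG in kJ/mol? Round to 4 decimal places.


Gibbs: dG = dH - T*dS (consistent units, dS already in kJ/(mol*K)).
T*dS = 328 * 0.4015 = 131.692
dG = 54.19 - (131.692)
dG = -77.502 kJ/mol, rounded to 4 dp:

-77.5020 kJ/mol


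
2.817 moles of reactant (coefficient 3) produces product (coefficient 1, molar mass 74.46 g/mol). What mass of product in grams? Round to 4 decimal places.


Use the coefficient ratio to convert reactant moles to product moles, then multiply by the product's molar mass.
moles_P = moles_R * (coeff_P / coeff_R) = 2.817 * (1/3) = 0.939
mass_P = moles_P * M_P = 0.939 * 74.46
mass_P = 69.91794 g, rounded to 4 dp:

69.9179 g


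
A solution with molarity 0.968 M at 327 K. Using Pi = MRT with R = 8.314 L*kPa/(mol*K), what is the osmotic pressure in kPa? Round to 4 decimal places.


Osmotic pressure (van't Hoff): Pi = M*R*T.
RT = 8.314 * 327 = 2718.678
Pi = 0.968 * 2718.678
Pi = 2631.680304 kPa, rounded to 4 dp:

2631.6803 kPa


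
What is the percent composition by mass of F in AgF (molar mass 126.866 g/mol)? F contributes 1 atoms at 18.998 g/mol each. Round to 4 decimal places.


pct = 100 * (n_elem * M_elem) / M_total
mass_contribution = 1 * 18.998 = 18.998 g/mol
pct = 100 * 18.998 / 126.866
pct = 14.97485536 %, rounded to 4 dp:

14.9749 %


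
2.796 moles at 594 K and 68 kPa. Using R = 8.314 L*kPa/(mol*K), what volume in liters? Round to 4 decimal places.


PV = nRT, solve for V = nRT / P.
nRT = 2.796 * 8.314 * 594 = 13808.0907
V = 13808.0907 / 68
V = 203.06015735 L, rounded to 4 dp:

203.0602 L


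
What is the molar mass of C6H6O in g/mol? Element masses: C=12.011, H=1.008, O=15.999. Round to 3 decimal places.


M = sum(count * atomic_mass) over atoms.
M = 6*12.011 + 6*1.008 + 1*15.999
M = 72.066 + 6.048 + 15.999
M = 94.113 g/mol, rounded to 3 dp:

94.113 g/mol


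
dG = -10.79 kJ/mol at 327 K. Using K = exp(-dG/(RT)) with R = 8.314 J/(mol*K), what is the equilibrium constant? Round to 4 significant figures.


dG is in kJ/mol; multiply by 1000 to match R in J/(mol*K).
RT = 8.314 * 327 = 2718.678 J/mol
exponent = -dG*1000 / (RT) = -(-10.79*1000) / 2718.678 = 3.96884074
K = exp(3.96884074)
K = 52.923144, rounded to 4 significant figures:

52.92


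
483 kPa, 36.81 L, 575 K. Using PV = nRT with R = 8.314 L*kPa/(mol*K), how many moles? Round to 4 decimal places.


PV = nRT, solve for n = PV / (RT).
PV = 483 * 36.81 = 17779.23
RT = 8.314 * 575 = 4780.55
n = 17779.23 / 4780.55
n = 3.71907626 mol, rounded to 4 dp:

3.7191 mol


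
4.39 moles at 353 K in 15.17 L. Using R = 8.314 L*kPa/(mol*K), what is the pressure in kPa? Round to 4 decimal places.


PV = nRT, solve for P = nRT / V.
nRT = 4.39 * 8.314 * 353 = 12883.9564
P = 12883.9564 / 15.17
P = 849.30497034 kPa, rounded to 4 dp:

849.3050 kPa


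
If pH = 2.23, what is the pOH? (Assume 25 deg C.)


At 25 deg C, pH + pOH = 14.
pOH = 14 - pH = 14 - 2.23
pOH = 11.77:

11.77


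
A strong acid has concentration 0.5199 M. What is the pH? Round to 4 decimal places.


A strong acid dissociates completely, so [H+] equals the given concentration.
pH = -log10([H+]) = -log10(0.5199)
pH = 0.28408018, rounded to 4 dp:

0.2841


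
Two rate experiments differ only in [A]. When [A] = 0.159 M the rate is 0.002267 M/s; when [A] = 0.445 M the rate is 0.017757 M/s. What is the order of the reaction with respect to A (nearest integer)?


Rate is proportional to [A]^n, so rate2/rate1 = ([A]2/[A]1)^n. Take logs to solve for n.
rate2/rate1 = 0.017757 / 0.002267 = 7.8328
[A]2/[A]1 = 0.445 / 0.159 = 2.7987
n = ln(7.8328) / ln(2.7987) = 2.0
Nearest integer order:

2


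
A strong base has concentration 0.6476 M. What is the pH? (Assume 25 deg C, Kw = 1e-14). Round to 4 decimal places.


A strong base dissociates completely, so [OH-] equals the given concentration.
pOH = -log10([OH-]) = -log10(0.6476) = 0.188693
pH = 14 - pOH = 14 - 0.188693
pH = 13.811307, rounded to 4 dp:

13.8113


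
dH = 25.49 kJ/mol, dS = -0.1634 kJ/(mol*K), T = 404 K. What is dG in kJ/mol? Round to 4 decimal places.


Gibbs: dG = dH - T*dS (consistent units, dS already in kJ/(mol*K)).
T*dS = 404 * -0.1634 = -66.0136
dG = 25.49 - (-66.0136)
dG = 91.5036 kJ/mol, rounded to 4 dp:

91.5036 kJ/mol


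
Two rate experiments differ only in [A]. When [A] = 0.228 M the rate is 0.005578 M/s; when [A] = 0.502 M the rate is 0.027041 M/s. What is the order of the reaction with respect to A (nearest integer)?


Rate is proportional to [A]^n, so rate2/rate1 = ([A]2/[A]1)^n. Take logs to solve for n.
rate2/rate1 = 0.027041 / 0.005578 = 4.8478
[A]2/[A]1 = 0.502 / 0.228 = 2.2018
n = ln(4.8478) / ln(2.2018) = 2.0
Nearest integer order:

2


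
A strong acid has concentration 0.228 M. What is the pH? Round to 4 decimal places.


A strong acid dissociates completely, so [H+] equals the given concentration.
pH = -log10([H+]) = -log10(0.228)
pH = 0.64206515, rounded to 4 dp:

0.6421


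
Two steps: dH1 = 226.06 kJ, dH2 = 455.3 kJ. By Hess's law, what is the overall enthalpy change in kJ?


Hess's law: enthalpy is a state function, so add the step enthalpies.
dH_total = dH1 + dH2 = 226.06 + (455.3)
dH_total = 681.36 kJ:

681.36 kJ


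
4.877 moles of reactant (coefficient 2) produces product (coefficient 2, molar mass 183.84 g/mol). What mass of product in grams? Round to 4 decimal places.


Use the coefficient ratio to convert reactant moles to product moles, then multiply by the product's molar mass.
moles_P = moles_R * (coeff_P / coeff_R) = 4.877 * (2/2) = 4.877
mass_P = moles_P * M_P = 4.877 * 183.84
mass_P = 896.58768 g, rounded to 4 dp:

896.5877 g


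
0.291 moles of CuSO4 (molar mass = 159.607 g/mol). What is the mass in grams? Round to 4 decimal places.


mass = n * M
mass = 0.291 * 159.607
mass = 46.445637 g, rounded to 4 dp:

46.4456 g


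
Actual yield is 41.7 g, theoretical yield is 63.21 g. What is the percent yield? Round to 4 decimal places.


% yield = 100 * actual / theoretical
% yield = 100 * 41.7 / 63.21
% yield = 65.97057428 %, rounded to 4 dp:

65.9706 %


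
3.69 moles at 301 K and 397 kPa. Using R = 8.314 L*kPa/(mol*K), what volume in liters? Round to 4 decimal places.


PV = nRT, solve for V = nRT / P.
nRT = 3.69 * 8.314 * 301 = 9234.2767
V = 9234.2767 / 397
V = 23.26014282 L, rounded to 4 dp:

23.2601 L
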